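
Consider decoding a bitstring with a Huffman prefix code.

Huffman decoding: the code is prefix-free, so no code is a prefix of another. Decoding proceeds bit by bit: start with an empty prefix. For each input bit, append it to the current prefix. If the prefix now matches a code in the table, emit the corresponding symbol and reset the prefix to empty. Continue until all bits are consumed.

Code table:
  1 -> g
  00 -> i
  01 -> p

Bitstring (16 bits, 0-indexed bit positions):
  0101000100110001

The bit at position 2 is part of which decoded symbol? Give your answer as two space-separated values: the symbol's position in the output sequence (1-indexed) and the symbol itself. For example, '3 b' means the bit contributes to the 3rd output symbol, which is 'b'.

Bit 0: prefix='0' (no match yet)
Bit 1: prefix='01' -> emit 'p', reset
Bit 2: prefix='0' (no match yet)
Bit 3: prefix='01' -> emit 'p', reset
Bit 4: prefix='0' (no match yet)
Bit 5: prefix='00' -> emit 'i', reset
Bit 6: prefix='0' (no match yet)

Answer: 2 p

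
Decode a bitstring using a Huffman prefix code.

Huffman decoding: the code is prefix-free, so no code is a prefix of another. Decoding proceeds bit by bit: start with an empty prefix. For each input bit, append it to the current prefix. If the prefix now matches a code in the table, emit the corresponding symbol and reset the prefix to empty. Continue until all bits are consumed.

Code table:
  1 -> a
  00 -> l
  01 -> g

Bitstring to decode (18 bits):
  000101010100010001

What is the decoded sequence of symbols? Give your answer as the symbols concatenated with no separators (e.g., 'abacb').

Answer: lgggglglg

Derivation:
Bit 0: prefix='0' (no match yet)
Bit 1: prefix='00' -> emit 'l', reset
Bit 2: prefix='0' (no match yet)
Bit 3: prefix='01' -> emit 'g', reset
Bit 4: prefix='0' (no match yet)
Bit 5: prefix='01' -> emit 'g', reset
Bit 6: prefix='0' (no match yet)
Bit 7: prefix='01' -> emit 'g', reset
Bit 8: prefix='0' (no match yet)
Bit 9: prefix='01' -> emit 'g', reset
Bit 10: prefix='0' (no match yet)
Bit 11: prefix='00' -> emit 'l', reset
Bit 12: prefix='0' (no match yet)
Bit 13: prefix='01' -> emit 'g', reset
Bit 14: prefix='0' (no match yet)
Bit 15: prefix='00' -> emit 'l', reset
Bit 16: prefix='0' (no match yet)
Bit 17: prefix='01' -> emit 'g', reset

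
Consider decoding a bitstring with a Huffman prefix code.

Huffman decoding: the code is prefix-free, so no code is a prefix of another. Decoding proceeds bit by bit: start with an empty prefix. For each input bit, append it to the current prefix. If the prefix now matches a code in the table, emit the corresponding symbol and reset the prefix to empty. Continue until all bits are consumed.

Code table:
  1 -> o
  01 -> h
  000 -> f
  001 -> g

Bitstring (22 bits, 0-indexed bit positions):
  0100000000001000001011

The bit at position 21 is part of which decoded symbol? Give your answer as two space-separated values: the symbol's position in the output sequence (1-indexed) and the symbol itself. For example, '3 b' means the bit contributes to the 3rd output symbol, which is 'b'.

Bit 0: prefix='0' (no match yet)
Bit 1: prefix='01' -> emit 'h', reset
Bit 2: prefix='0' (no match yet)
Bit 3: prefix='00' (no match yet)
Bit 4: prefix='000' -> emit 'f', reset
Bit 5: prefix='0' (no match yet)
Bit 6: prefix='00' (no match yet)
Bit 7: prefix='000' -> emit 'f', reset
Bit 8: prefix='0' (no match yet)
Bit 9: prefix='00' (no match yet)
Bit 10: prefix='000' -> emit 'f', reset
Bit 11: prefix='0' (no match yet)
Bit 12: prefix='01' -> emit 'h', reset
Bit 13: prefix='0' (no match yet)
Bit 14: prefix='00' (no match yet)
Bit 15: prefix='000' -> emit 'f', reset
Bit 16: prefix='0' (no match yet)
Bit 17: prefix='00' (no match yet)
Bit 18: prefix='001' -> emit 'g', reset
Bit 19: prefix='0' (no match yet)
Bit 20: prefix='01' -> emit 'h', reset
Bit 21: prefix='1' -> emit 'o', reset

Answer: 9 o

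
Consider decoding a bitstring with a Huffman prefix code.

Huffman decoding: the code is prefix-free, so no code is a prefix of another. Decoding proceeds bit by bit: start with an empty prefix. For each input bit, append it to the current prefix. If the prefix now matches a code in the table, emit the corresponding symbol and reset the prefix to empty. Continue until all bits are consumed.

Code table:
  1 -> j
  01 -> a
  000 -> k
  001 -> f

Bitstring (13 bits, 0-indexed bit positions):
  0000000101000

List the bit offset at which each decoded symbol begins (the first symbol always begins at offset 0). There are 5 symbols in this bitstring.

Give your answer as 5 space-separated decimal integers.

Answer: 0 3 6 8 10

Derivation:
Bit 0: prefix='0' (no match yet)
Bit 1: prefix='00' (no match yet)
Bit 2: prefix='000' -> emit 'k', reset
Bit 3: prefix='0' (no match yet)
Bit 4: prefix='00' (no match yet)
Bit 5: prefix='000' -> emit 'k', reset
Bit 6: prefix='0' (no match yet)
Bit 7: prefix='01' -> emit 'a', reset
Bit 8: prefix='0' (no match yet)
Bit 9: prefix='01' -> emit 'a', reset
Bit 10: prefix='0' (no match yet)
Bit 11: prefix='00' (no match yet)
Bit 12: prefix='000' -> emit 'k', reset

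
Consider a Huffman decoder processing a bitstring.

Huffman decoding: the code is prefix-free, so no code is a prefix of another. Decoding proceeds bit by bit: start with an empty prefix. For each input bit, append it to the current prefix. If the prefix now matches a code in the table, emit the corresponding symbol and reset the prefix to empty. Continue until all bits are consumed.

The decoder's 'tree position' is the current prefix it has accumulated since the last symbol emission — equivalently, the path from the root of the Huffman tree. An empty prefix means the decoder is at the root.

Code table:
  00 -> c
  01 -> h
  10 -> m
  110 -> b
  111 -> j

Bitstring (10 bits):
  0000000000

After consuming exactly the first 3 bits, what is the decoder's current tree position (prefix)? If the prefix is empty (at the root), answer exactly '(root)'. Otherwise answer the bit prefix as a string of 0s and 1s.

Answer: 0

Derivation:
Bit 0: prefix='0' (no match yet)
Bit 1: prefix='00' -> emit 'c', reset
Bit 2: prefix='0' (no match yet)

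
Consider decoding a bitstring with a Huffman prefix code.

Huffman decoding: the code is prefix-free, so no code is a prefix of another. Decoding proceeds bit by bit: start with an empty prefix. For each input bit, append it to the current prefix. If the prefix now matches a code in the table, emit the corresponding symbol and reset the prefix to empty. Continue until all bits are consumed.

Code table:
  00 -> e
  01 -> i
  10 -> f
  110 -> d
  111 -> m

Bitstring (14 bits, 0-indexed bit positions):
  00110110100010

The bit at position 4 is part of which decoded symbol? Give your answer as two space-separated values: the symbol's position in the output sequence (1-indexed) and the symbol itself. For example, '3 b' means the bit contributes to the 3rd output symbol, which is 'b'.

Answer: 2 d

Derivation:
Bit 0: prefix='0' (no match yet)
Bit 1: prefix='00' -> emit 'e', reset
Bit 2: prefix='1' (no match yet)
Bit 3: prefix='11' (no match yet)
Bit 4: prefix='110' -> emit 'd', reset
Bit 5: prefix='1' (no match yet)
Bit 6: prefix='11' (no match yet)
Bit 7: prefix='110' -> emit 'd', reset
Bit 8: prefix='1' (no match yet)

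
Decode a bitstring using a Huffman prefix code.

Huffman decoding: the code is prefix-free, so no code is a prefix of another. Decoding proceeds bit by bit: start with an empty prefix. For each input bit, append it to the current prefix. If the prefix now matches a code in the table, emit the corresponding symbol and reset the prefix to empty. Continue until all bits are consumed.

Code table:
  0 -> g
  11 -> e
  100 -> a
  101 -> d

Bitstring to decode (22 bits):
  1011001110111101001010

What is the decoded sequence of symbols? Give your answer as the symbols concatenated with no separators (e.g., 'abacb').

Bit 0: prefix='1' (no match yet)
Bit 1: prefix='10' (no match yet)
Bit 2: prefix='101' -> emit 'd', reset
Bit 3: prefix='1' (no match yet)
Bit 4: prefix='10' (no match yet)
Bit 5: prefix='100' -> emit 'a', reset
Bit 6: prefix='1' (no match yet)
Bit 7: prefix='11' -> emit 'e', reset
Bit 8: prefix='1' (no match yet)
Bit 9: prefix='10' (no match yet)
Bit 10: prefix='101' -> emit 'd', reset
Bit 11: prefix='1' (no match yet)
Bit 12: prefix='11' -> emit 'e', reset
Bit 13: prefix='1' (no match yet)
Bit 14: prefix='10' (no match yet)
Bit 15: prefix='101' -> emit 'd', reset
Bit 16: prefix='0' -> emit 'g', reset
Bit 17: prefix='0' -> emit 'g', reset
Bit 18: prefix='1' (no match yet)
Bit 19: prefix='10' (no match yet)
Bit 20: prefix='101' -> emit 'd', reset
Bit 21: prefix='0' -> emit 'g', reset

Answer: daededggdg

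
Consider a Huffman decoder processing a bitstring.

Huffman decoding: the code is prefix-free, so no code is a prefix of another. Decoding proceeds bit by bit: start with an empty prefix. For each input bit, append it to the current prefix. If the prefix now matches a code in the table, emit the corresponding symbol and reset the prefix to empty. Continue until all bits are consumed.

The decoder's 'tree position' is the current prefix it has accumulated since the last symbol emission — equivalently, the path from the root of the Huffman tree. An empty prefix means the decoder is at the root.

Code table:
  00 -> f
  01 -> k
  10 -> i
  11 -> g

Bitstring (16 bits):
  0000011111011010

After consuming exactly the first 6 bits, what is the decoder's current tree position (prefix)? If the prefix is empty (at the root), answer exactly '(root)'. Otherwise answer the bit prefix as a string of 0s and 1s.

Bit 0: prefix='0' (no match yet)
Bit 1: prefix='00' -> emit 'f', reset
Bit 2: prefix='0' (no match yet)
Bit 3: prefix='00' -> emit 'f', reset
Bit 4: prefix='0' (no match yet)
Bit 5: prefix='01' -> emit 'k', reset

Answer: (root)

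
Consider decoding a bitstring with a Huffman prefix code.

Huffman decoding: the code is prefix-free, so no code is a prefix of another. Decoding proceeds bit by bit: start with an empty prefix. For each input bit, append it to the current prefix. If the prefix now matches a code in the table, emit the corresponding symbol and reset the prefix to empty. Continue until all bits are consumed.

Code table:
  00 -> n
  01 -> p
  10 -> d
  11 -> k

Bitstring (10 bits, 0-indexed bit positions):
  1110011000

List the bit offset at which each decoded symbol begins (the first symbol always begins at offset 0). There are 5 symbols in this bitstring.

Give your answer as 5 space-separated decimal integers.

Bit 0: prefix='1' (no match yet)
Bit 1: prefix='11' -> emit 'k', reset
Bit 2: prefix='1' (no match yet)
Bit 3: prefix='10' -> emit 'd', reset
Bit 4: prefix='0' (no match yet)
Bit 5: prefix='01' -> emit 'p', reset
Bit 6: prefix='1' (no match yet)
Bit 7: prefix='10' -> emit 'd', reset
Bit 8: prefix='0' (no match yet)
Bit 9: prefix='00' -> emit 'n', reset

Answer: 0 2 4 6 8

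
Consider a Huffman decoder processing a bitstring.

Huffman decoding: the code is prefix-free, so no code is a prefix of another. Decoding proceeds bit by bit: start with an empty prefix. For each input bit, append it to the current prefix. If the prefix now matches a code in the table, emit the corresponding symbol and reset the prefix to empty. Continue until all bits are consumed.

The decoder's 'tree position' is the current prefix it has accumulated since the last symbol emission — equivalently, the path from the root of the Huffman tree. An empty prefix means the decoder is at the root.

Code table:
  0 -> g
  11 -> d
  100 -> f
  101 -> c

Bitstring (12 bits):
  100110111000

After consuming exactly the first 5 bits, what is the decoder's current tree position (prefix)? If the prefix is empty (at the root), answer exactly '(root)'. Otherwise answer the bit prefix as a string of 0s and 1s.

Answer: (root)

Derivation:
Bit 0: prefix='1' (no match yet)
Bit 1: prefix='10' (no match yet)
Bit 2: prefix='100' -> emit 'f', reset
Bit 3: prefix='1' (no match yet)
Bit 4: prefix='11' -> emit 'd', reset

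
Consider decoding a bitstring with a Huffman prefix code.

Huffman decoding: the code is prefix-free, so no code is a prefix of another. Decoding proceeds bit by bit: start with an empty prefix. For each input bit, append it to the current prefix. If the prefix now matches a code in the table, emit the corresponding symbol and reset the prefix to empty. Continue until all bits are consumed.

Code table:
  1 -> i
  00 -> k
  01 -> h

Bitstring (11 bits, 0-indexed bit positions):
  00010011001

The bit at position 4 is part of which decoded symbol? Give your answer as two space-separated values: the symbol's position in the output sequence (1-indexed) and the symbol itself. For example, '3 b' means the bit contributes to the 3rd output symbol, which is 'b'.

Bit 0: prefix='0' (no match yet)
Bit 1: prefix='00' -> emit 'k', reset
Bit 2: prefix='0' (no match yet)
Bit 3: prefix='01' -> emit 'h', reset
Bit 4: prefix='0' (no match yet)
Bit 5: prefix='00' -> emit 'k', reset
Bit 6: prefix='1' -> emit 'i', reset
Bit 7: prefix='1' -> emit 'i', reset
Bit 8: prefix='0' (no match yet)

Answer: 3 k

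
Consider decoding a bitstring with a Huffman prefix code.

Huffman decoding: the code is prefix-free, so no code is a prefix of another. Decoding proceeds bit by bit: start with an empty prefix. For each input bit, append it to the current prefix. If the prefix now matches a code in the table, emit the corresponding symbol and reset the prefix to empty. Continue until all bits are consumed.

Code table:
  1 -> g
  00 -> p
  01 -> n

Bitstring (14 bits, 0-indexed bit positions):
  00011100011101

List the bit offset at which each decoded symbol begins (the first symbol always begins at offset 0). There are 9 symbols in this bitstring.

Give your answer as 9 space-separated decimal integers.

Bit 0: prefix='0' (no match yet)
Bit 1: prefix='00' -> emit 'p', reset
Bit 2: prefix='0' (no match yet)
Bit 3: prefix='01' -> emit 'n', reset
Bit 4: prefix='1' -> emit 'g', reset
Bit 5: prefix='1' -> emit 'g', reset
Bit 6: prefix='0' (no match yet)
Bit 7: prefix='00' -> emit 'p', reset
Bit 8: prefix='0' (no match yet)
Bit 9: prefix='01' -> emit 'n', reset
Bit 10: prefix='1' -> emit 'g', reset
Bit 11: prefix='1' -> emit 'g', reset
Bit 12: prefix='0' (no match yet)
Bit 13: prefix='01' -> emit 'n', reset

Answer: 0 2 4 5 6 8 10 11 12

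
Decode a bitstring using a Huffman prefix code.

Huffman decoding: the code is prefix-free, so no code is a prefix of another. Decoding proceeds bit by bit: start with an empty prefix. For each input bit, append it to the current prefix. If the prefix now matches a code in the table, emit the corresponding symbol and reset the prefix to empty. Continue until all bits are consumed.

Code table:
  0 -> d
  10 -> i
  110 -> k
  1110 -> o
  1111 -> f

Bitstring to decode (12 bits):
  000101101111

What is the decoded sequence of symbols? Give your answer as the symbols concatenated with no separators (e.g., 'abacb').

Answer: dddikf

Derivation:
Bit 0: prefix='0' -> emit 'd', reset
Bit 1: prefix='0' -> emit 'd', reset
Bit 2: prefix='0' -> emit 'd', reset
Bit 3: prefix='1' (no match yet)
Bit 4: prefix='10' -> emit 'i', reset
Bit 5: prefix='1' (no match yet)
Bit 6: prefix='11' (no match yet)
Bit 7: prefix='110' -> emit 'k', reset
Bit 8: prefix='1' (no match yet)
Bit 9: prefix='11' (no match yet)
Bit 10: prefix='111' (no match yet)
Bit 11: prefix='1111' -> emit 'f', reset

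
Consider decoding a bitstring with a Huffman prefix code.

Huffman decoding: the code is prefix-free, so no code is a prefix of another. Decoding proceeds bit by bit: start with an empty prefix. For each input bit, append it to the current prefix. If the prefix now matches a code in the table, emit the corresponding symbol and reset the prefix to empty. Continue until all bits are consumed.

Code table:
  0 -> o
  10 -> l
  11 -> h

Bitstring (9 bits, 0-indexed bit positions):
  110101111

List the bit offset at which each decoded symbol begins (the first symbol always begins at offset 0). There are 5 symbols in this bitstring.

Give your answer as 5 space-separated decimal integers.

Bit 0: prefix='1' (no match yet)
Bit 1: prefix='11' -> emit 'h', reset
Bit 2: prefix='0' -> emit 'o', reset
Bit 3: prefix='1' (no match yet)
Bit 4: prefix='10' -> emit 'l', reset
Bit 5: prefix='1' (no match yet)
Bit 6: prefix='11' -> emit 'h', reset
Bit 7: prefix='1' (no match yet)
Bit 8: prefix='11' -> emit 'h', reset

Answer: 0 2 3 5 7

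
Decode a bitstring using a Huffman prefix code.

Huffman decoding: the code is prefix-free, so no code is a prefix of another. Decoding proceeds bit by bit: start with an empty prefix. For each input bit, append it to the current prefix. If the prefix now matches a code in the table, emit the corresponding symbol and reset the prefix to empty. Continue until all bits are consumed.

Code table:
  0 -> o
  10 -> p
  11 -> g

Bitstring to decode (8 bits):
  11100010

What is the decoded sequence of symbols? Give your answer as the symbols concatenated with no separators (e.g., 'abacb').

Answer: gpoop

Derivation:
Bit 0: prefix='1' (no match yet)
Bit 1: prefix='11' -> emit 'g', reset
Bit 2: prefix='1' (no match yet)
Bit 3: prefix='10' -> emit 'p', reset
Bit 4: prefix='0' -> emit 'o', reset
Bit 5: prefix='0' -> emit 'o', reset
Bit 6: prefix='1' (no match yet)
Bit 7: prefix='10' -> emit 'p', reset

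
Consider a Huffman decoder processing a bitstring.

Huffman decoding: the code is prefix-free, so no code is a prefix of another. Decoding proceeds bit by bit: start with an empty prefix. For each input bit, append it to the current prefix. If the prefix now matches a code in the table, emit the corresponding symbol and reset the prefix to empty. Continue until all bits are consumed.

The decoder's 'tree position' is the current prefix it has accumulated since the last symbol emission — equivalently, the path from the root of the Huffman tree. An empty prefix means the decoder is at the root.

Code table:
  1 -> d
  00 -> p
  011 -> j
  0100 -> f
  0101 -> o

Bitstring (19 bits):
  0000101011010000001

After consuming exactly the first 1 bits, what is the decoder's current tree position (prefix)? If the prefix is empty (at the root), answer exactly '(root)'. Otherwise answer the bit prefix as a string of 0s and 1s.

Answer: 0

Derivation:
Bit 0: prefix='0' (no match yet)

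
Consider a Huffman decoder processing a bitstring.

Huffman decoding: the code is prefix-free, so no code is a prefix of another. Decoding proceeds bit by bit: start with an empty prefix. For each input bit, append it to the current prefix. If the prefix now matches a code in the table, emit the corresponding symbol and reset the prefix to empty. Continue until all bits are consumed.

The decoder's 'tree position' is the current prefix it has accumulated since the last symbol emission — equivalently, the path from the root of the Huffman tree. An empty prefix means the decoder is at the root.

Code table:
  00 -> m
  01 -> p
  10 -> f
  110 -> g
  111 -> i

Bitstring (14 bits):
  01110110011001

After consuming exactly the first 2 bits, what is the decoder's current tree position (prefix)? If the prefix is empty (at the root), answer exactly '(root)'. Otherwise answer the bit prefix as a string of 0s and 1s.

Bit 0: prefix='0' (no match yet)
Bit 1: prefix='01' -> emit 'p', reset

Answer: (root)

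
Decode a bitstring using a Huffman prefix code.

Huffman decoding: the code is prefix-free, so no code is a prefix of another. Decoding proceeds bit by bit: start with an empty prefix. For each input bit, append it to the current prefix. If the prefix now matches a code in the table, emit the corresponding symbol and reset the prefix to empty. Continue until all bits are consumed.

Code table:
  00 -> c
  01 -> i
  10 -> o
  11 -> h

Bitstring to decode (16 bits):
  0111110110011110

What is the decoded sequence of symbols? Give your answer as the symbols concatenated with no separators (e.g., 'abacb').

Answer: ihhioiho

Derivation:
Bit 0: prefix='0' (no match yet)
Bit 1: prefix='01' -> emit 'i', reset
Bit 2: prefix='1' (no match yet)
Bit 3: prefix='11' -> emit 'h', reset
Bit 4: prefix='1' (no match yet)
Bit 5: prefix='11' -> emit 'h', reset
Bit 6: prefix='0' (no match yet)
Bit 7: prefix='01' -> emit 'i', reset
Bit 8: prefix='1' (no match yet)
Bit 9: prefix='10' -> emit 'o', reset
Bit 10: prefix='0' (no match yet)
Bit 11: prefix='01' -> emit 'i', reset
Bit 12: prefix='1' (no match yet)
Bit 13: prefix='11' -> emit 'h', reset
Bit 14: prefix='1' (no match yet)
Bit 15: prefix='10' -> emit 'o', reset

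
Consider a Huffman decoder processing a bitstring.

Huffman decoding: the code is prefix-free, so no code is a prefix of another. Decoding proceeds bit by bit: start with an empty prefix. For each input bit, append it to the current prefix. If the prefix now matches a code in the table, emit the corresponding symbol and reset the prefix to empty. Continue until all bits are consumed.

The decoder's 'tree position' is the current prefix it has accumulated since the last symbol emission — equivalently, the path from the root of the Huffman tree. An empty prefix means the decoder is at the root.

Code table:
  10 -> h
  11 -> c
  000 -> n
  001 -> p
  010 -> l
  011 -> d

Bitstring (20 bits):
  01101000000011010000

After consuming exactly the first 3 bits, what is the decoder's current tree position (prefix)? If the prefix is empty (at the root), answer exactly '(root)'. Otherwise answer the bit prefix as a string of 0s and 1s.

Answer: (root)

Derivation:
Bit 0: prefix='0' (no match yet)
Bit 1: prefix='01' (no match yet)
Bit 2: prefix='011' -> emit 'd', reset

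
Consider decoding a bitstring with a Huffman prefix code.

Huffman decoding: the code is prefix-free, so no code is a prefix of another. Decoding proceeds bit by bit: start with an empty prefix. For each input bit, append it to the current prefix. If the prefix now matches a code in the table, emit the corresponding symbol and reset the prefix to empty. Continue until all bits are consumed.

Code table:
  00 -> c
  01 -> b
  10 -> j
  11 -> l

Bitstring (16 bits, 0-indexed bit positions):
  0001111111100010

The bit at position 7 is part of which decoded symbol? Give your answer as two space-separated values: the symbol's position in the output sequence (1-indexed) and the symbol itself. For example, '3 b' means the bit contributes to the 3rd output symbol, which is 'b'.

Answer: 4 l

Derivation:
Bit 0: prefix='0' (no match yet)
Bit 1: prefix='00' -> emit 'c', reset
Bit 2: prefix='0' (no match yet)
Bit 3: prefix='01' -> emit 'b', reset
Bit 4: prefix='1' (no match yet)
Bit 5: prefix='11' -> emit 'l', reset
Bit 6: prefix='1' (no match yet)
Bit 7: prefix='11' -> emit 'l', reset
Bit 8: prefix='1' (no match yet)
Bit 9: prefix='11' -> emit 'l', reset
Bit 10: prefix='1' (no match yet)
Bit 11: prefix='10' -> emit 'j', reset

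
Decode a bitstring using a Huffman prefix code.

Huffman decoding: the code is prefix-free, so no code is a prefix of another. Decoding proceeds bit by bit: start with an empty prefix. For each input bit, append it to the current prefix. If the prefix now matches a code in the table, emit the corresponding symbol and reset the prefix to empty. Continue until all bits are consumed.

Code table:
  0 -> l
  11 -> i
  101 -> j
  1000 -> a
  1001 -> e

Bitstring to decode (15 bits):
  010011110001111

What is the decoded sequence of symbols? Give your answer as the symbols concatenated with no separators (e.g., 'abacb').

Bit 0: prefix='0' -> emit 'l', reset
Bit 1: prefix='1' (no match yet)
Bit 2: prefix='10' (no match yet)
Bit 3: prefix='100' (no match yet)
Bit 4: prefix='1001' -> emit 'e', reset
Bit 5: prefix='1' (no match yet)
Bit 6: prefix='11' -> emit 'i', reset
Bit 7: prefix='1' (no match yet)
Bit 8: prefix='10' (no match yet)
Bit 9: prefix='100' (no match yet)
Bit 10: prefix='1000' -> emit 'a', reset
Bit 11: prefix='1' (no match yet)
Bit 12: prefix='11' -> emit 'i', reset
Bit 13: prefix='1' (no match yet)
Bit 14: prefix='11' -> emit 'i', reset

Answer: leiaii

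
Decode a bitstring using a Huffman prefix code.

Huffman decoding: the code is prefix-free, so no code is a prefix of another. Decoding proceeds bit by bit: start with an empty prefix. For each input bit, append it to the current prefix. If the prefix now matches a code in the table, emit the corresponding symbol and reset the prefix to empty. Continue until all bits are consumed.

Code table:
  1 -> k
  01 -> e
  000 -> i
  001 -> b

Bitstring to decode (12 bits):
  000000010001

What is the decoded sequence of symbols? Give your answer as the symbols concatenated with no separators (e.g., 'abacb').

Answer: iieik

Derivation:
Bit 0: prefix='0' (no match yet)
Bit 1: prefix='00' (no match yet)
Bit 2: prefix='000' -> emit 'i', reset
Bit 3: prefix='0' (no match yet)
Bit 4: prefix='00' (no match yet)
Bit 5: prefix='000' -> emit 'i', reset
Bit 6: prefix='0' (no match yet)
Bit 7: prefix='01' -> emit 'e', reset
Bit 8: prefix='0' (no match yet)
Bit 9: prefix='00' (no match yet)
Bit 10: prefix='000' -> emit 'i', reset
Bit 11: prefix='1' -> emit 'k', reset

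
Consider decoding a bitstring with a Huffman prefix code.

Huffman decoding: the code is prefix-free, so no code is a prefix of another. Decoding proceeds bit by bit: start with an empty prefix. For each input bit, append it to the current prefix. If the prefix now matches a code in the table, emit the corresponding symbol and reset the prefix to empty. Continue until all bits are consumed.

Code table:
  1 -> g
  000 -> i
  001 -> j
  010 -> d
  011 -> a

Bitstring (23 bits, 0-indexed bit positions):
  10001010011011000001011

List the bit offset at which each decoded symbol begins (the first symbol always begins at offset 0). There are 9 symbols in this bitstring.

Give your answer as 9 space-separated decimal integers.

Answer: 0 1 4 5 8 11 14 17 20

Derivation:
Bit 0: prefix='1' -> emit 'g', reset
Bit 1: prefix='0' (no match yet)
Bit 2: prefix='00' (no match yet)
Bit 3: prefix='000' -> emit 'i', reset
Bit 4: prefix='1' -> emit 'g', reset
Bit 5: prefix='0' (no match yet)
Bit 6: prefix='01' (no match yet)
Bit 7: prefix='010' -> emit 'd', reset
Bit 8: prefix='0' (no match yet)
Bit 9: prefix='01' (no match yet)
Bit 10: prefix='011' -> emit 'a', reset
Bit 11: prefix='0' (no match yet)
Bit 12: prefix='01' (no match yet)
Bit 13: prefix='011' -> emit 'a', reset
Bit 14: prefix='0' (no match yet)
Bit 15: prefix='00' (no match yet)
Bit 16: prefix='000' -> emit 'i', reset
Bit 17: prefix='0' (no match yet)
Bit 18: prefix='00' (no match yet)
Bit 19: prefix='001' -> emit 'j', reset
Bit 20: prefix='0' (no match yet)
Bit 21: prefix='01' (no match yet)
Bit 22: prefix='011' -> emit 'a', reset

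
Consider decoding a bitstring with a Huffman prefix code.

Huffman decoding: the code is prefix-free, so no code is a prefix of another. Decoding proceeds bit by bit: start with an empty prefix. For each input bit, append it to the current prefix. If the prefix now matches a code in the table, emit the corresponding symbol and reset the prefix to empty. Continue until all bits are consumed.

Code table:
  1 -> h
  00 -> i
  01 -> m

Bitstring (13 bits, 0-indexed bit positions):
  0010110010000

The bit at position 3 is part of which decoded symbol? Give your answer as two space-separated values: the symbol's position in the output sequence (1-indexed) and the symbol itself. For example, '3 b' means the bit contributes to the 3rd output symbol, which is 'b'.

Bit 0: prefix='0' (no match yet)
Bit 1: prefix='00' -> emit 'i', reset
Bit 2: prefix='1' -> emit 'h', reset
Bit 3: prefix='0' (no match yet)
Bit 4: prefix='01' -> emit 'm', reset
Bit 5: prefix='1' -> emit 'h', reset
Bit 6: prefix='0' (no match yet)
Bit 7: prefix='00' -> emit 'i', reset

Answer: 3 m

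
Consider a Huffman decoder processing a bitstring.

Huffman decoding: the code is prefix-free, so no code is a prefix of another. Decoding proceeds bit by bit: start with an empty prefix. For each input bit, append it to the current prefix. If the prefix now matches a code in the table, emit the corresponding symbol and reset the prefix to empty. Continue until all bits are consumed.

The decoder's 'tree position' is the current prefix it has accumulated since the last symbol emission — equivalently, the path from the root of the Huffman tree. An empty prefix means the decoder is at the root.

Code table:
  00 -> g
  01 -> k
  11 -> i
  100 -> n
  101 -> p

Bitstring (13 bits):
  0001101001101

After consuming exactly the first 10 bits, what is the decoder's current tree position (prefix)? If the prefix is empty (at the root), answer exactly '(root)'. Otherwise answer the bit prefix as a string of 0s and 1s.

Answer: 1

Derivation:
Bit 0: prefix='0' (no match yet)
Bit 1: prefix='00' -> emit 'g', reset
Bit 2: prefix='0' (no match yet)
Bit 3: prefix='01' -> emit 'k', reset
Bit 4: prefix='1' (no match yet)
Bit 5: prefix='10' (no match yet)
Bit 6: prefix='101' -> emit 'p', reset
Bit 7: prefix='0' (no match yet)
Bit 8: prefix='00' -> emit 'g', reset
Bit 9: prefix='1' (no match yet)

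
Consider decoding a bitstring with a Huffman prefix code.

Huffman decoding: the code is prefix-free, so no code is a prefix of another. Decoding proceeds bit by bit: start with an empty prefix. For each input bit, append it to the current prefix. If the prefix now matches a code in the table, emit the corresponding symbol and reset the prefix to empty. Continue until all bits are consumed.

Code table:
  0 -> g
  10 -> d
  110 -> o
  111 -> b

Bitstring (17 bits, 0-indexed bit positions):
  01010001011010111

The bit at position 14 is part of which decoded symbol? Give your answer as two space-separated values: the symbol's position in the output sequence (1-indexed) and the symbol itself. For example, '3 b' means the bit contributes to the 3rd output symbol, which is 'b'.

Answer: 9 b

Derivation:
Bit 0: prefix='0' -> emit 'g', reset
Bit 1: prefix='1' (no match yet)
Bit 2: prefix='10' -> emit 'd', reset
Bit 3: prefix='1' (no match yet)
Bit 4: prefix='10' -> emit 'd', reset
Bit 5: prefix='0' -> emit 'g', reset
Bit 6: prefix='0' -> emit 'g', reset
Bit 7: prefix='1' (no match yet)
Bit 8: prefix='10' -> emit 'd', reset
Bit 9: prefix='1' (no match yet)
Bit 10: prefix='11' (no match yet)
Bit 11: prefix='110' -> emit 'o', reset
Bit 12: prefix='1' (no match yet)
Bit 13: prefix='10' -> emit 'd', reset
Bit 14: prefix='1' (no match yet)
Bit 15: prefix='11' (no match yet)
Bit 16: prefix='111' -> emit 'b', reset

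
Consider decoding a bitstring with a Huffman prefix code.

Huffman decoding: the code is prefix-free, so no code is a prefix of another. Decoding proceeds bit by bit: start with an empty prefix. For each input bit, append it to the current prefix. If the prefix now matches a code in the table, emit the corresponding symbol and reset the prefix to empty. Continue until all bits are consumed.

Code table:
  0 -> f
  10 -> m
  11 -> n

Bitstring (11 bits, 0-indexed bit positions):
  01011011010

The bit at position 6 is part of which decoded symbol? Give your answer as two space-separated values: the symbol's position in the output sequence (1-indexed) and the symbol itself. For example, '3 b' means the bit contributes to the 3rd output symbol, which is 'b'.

Bit 0: prefix='0' -> emit 'f', reset
Bit 1: prefix='1' (no match yet)
Bit 2: prefix='10' -> emit 'm', reset
Bit 3: prefix='1' (no match yet)
Bit 4: prefix='11' -> emit 'n', reset
Bit 5: prefix='0' -> emit 'f', reset
Bit 6: prefix='1' (no match yet)
Bit 7: prefix='11' -> emit 'n', reset
Bit 8: prefix='0' -> emit 'f', reset
Bit 9: prefix='1' (no match yet)
Bit 10: prefix='10' -> emit 'm', reset

Answer: 5 n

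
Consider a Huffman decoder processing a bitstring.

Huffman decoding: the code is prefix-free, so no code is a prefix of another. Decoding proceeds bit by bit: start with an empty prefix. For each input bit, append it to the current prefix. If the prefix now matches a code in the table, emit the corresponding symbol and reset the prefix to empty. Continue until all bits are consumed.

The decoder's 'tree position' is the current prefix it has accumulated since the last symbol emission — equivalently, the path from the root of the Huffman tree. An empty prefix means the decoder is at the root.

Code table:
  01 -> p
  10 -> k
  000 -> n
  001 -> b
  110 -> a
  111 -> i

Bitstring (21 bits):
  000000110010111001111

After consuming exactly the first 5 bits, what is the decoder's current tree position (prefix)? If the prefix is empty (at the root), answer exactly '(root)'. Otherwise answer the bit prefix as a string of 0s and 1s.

Answer: 00

Derivation:
Bit 0: prefix='0' (no match yet)
Bit 1: prefix='00' (no match yet)
Bit 2: prefix='000' -> emit 'n', reset
Bit 3: prefix='0' (no match yet)
Bit 4: prefix='00' (no match yet)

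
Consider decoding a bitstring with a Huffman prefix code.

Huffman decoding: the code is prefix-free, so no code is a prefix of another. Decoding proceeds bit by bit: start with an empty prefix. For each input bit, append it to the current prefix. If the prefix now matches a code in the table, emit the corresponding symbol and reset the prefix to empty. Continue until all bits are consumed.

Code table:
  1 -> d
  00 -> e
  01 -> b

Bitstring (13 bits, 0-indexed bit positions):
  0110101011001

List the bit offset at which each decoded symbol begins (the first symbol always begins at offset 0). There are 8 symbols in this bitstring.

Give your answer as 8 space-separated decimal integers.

Bit 0: prefix='0' (no match yet)
Bit 1: prefix='01' -> emit 'b', reset
Bit 2: prefix='1' -> emit 'd', reset
Bit 3: prefix='0' (no match yet)
Bit 4: prefix='01' -> emit 'b', reset
Bit 5: prefix='0' (no match yet)
Bit 6: prefix='01' -> emit 'b', reset
Bit 7: prefix='0' (no match yet)
Bit 8: prefix='01' -> emit 'b', reset
Bit 9: prefix='1' -> emit 'd', reset
Bit 10: prefix='0' (no match yet)
Bit 11: prefix='00' -> emit 'e', reset
Bit 12: prefix='1' -> emit 'd', reset

Answer: 0 2 3 5 7 9 10 12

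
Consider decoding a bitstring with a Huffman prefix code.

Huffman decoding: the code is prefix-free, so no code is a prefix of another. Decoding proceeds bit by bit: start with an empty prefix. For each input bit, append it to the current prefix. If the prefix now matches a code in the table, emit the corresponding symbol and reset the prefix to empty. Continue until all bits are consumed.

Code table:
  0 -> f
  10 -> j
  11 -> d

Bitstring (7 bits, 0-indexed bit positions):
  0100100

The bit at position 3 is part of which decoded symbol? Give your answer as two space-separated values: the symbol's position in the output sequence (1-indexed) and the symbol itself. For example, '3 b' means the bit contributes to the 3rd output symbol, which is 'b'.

Bit 0: prefix='0' -> emit 'f', reset
Bit 1: prefix='1' (no match yet)
Bit 2: prefix='10' -> emit 'j', reset
Bit 3: prefix='0' -> emit 'f', reset
Bit 4: prefix='1' (no match yet)
Bit 5: prefix='10' -> emit 'j', reset
Bit 6: prefix='0' -> emit 'f', reset

Answer: 3 f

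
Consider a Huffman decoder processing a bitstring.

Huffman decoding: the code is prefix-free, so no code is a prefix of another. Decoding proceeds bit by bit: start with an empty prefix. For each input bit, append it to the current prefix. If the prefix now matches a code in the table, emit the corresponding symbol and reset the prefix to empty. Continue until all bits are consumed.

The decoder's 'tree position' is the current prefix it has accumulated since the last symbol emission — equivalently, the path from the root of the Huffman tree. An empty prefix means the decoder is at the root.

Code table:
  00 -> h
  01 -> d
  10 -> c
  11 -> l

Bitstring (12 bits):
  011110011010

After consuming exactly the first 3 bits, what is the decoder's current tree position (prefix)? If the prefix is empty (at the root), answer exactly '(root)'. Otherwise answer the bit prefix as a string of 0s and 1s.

Bit 0: prefix='0' (no match yet)
Bit 1: prefix='01' -> emit 'd', reset
Bit 2: prefix='1' (no match yet)

Answer: 1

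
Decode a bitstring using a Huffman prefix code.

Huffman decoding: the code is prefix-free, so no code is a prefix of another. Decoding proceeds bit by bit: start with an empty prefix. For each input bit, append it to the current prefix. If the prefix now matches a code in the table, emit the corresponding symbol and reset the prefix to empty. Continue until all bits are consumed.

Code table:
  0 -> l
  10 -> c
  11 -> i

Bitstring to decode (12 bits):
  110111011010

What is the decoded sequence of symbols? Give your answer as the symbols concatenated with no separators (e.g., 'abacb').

Bit 0: prefix='1' (no match yet)
Bit 1: prefix='11' -> emit 'i', reset
Bit 2: prefix='0' -> emit 'l', reset
Bit 3: prefix='1' (no match yet)
Bit 4: prefix='11' -> emit 'i', reset
Bit 5: prefix='1' (no match yet)
Bit 6: prefix='10' -> emit 'c', reset
Bit 7: prefix='1' (no match yet)
Bit 8: prefix='11' -> emit 'i', reset
Bit 9: prefix='0' -> emit 'l', reset
Bit 10: prefix='1' (no match yet)
Bit 11: prefix='10' -> emit 'c', reset

Answer: ilicilc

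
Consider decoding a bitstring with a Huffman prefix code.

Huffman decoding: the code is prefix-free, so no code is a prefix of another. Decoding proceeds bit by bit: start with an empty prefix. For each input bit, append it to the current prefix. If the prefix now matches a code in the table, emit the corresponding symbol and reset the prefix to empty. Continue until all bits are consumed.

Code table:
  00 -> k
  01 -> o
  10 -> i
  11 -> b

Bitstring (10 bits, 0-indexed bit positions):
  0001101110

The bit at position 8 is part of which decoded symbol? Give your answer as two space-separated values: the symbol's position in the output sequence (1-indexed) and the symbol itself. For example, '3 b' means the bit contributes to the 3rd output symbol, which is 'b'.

Bit 0: prefix='0' (no match yet)
Bit 1: prefix='00' -> emit 'k', reset
Bit 2: prefix='0' (no match yet)
Bit 3: prefix='01' -> emit 'o', reset
Bit 4: prefix='1' (no match yet)
Bit 5: prefix='10' -> emit 'i', reset
Bit 6: prefix='1' (no match yet)
Bit 7: prefix='11' -> emit 'b', reset
Bit 8: prefix='1' (no match yet)
Bit 9: prefix='10' -> emit 'i', reset

Answer: 5 i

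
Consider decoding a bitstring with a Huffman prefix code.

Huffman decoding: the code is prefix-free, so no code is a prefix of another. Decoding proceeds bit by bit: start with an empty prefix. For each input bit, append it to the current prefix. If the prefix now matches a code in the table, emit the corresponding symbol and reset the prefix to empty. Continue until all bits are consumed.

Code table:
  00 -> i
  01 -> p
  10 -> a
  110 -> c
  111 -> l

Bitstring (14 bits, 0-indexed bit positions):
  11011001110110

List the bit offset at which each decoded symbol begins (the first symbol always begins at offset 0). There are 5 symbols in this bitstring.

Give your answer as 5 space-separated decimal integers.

Bit 0: prefix='1' (no match yet)
Bit 1: prefix='11' (no match yet)
Bit 2: prefix='110' -> emit 'c', reset
Bit 3: prefix='1' (no match yet)
Bit 4: prefix='11' (no match yet)
Bit 5: prefix='110' -> emit 'c', reset
Bit 6: prefix='0' (no match yet)
Bit 7: prefix='01' -> emit 'p', reset
Bit 8: prefix='1' (no match yet)
Bit 9: prefix='11' (no match yet)
Bit 10: prefix='110' -> emit 'c', reset
Bit 11: prefix='1' (no match yet)
Bit 12: prefix='11' (no match yet)
Bit 13: prefix='110' -> emit 'c', reset

Answer: 0 3 6 8 11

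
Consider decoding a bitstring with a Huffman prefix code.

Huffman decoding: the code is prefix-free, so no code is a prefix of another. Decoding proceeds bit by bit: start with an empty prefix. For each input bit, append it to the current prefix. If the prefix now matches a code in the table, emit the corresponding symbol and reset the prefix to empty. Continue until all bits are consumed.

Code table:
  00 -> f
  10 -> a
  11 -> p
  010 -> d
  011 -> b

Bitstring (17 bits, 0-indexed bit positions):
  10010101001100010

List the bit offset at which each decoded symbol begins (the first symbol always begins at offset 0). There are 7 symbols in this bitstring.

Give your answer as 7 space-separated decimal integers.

Answer: 0 2 5 7 9 12 14

Derivation:
Bit 0: prefix='1' (no match yet)
Bit 1: prefix='10' -> emit 'a', reset
Bit 2: prefix='0' (no match yet)
Bit 3: prefix='01' (no match yet)
Bit 4: prefix='010' -> emit 'd', reset
Bit 5: prefix='1' (no match yet)
Bit 6: prefix='10' -> emit 'a', reset
Bit 7: prefix='1' (no match yet)
Bit 8: prefix='10' -> emit 'a', reset
Bit 9: prefix='0' (no match yet)
Bit 10: prefix='01' (no match yet)
Bit 11: prefix='011' -> emit 'b', reset
Bit 12: prefix='0' (no match yet)
Bit 13: prefix='00' -> emit 'f', reset
Bit 14: prefix='0' (no match yet)
Bit 15: prefix='01' (no match yet)
Bit 16: prefix='010' -> emit 'd', reset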